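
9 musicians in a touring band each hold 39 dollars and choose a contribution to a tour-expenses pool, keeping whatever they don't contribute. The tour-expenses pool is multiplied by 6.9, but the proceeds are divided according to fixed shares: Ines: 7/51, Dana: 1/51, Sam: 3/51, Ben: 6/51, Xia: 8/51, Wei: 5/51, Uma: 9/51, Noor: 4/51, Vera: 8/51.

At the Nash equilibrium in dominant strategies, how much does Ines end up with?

A player with share s gets back 6.9·s per unit contributed, so full contribution is dominant for anyone with s > 1/6.9 = 0.1449 and zero contribution is dominant for anyone below.
Xia, Uma and Vera are above the threshold, contributing 39 each; the remaining 6 contribute 0. Total contributed: 117.
Ines keeps 39 and receives 6.9 × 117 × 7/51 = 110.81 from the tour-expenses pool, for a payoff of 149.81.

149.81 dollars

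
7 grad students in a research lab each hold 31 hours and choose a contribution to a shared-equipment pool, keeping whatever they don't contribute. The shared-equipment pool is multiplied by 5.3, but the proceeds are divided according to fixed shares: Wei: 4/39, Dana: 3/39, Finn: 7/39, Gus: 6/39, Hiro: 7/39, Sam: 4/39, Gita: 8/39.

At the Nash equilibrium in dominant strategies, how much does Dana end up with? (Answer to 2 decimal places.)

For player j, contributing a unit is worthwhile iff 5.3 × (j's share) ≥ 1, i.e. iff j's share is at least 0.1887.
Only Gita (8/39) clears that bar, contributing 31; the remaining 6 contribute 0. Total contributed: 31.
Dana keeps 31 and receives 5.3 × 31 × 3/39 = 12.64 from the shared-equipment pool, for a payoff of 43.64.

43.64 hours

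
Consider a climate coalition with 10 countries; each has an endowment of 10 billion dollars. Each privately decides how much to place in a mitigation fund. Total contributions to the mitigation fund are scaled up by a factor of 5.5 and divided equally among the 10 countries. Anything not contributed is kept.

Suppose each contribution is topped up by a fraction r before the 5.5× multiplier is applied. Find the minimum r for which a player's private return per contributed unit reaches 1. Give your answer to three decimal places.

With matching at rate r, one contributed unit becomes (1 + r) in the mitigation fund and returns 5.5 × (1 + r) / 10 to the contributor.
Setting this equal to 1: 1 + r = 10/5.5 = 1.8182.
So the minimum matching rate is r = 1.8182 − 1 = 0.818.

0.818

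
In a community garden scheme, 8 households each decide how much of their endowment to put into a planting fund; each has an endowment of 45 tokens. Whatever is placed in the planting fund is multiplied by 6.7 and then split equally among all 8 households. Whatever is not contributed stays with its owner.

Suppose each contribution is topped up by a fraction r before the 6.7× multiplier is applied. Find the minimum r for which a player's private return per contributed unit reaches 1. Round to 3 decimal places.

0.194

With matching at rate r, one contributed unit becomes (1 + r) in the planting fund and returns 6.7 × (1 + r) / 8 to the contributor.
Setting this equal to 1: 1 + r = 8/6.7 = 1.1940.
So the minimum matching rate is r = 1.1940 − 1 = 0.194.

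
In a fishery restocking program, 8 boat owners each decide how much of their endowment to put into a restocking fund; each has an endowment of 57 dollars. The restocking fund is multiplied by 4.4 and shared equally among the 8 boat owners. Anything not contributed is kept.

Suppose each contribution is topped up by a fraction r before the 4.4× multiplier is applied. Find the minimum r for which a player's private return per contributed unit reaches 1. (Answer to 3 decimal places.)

0.818

With matching at rate r, one contributed unit becomes (1 + r) in the restocking fund and returns 4.4 × (1 + r) / 8 to the contributor.
Setting this equal to 1: 1 + r = 8/4.4 = 1.8182.
So the minimum matching rate is r = 1.8182 − 1 = 0.818.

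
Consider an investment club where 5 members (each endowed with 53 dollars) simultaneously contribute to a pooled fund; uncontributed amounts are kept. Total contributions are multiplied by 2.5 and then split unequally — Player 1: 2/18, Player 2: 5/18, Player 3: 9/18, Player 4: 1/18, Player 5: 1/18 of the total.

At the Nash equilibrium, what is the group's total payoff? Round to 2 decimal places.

For player j, contributing a unit is worthwhile iff 2.5 × (j's share) ≥ 1, i.e. iff j's share is at least 0.4000.
Only Player 3 (9/18) clears that bar, contributing 53; the remaining 4 contribute 0. Total contributed: 53.
The pooled fund pays out 2.5 × 53 = 132.50 in total (split across the unequal shares, but the aggregate is all that matters for the group sum).
The 4 free-riders keep 53 each, adding 212. Group total = 212 + 132.50 = 344.50.

344.50 dollars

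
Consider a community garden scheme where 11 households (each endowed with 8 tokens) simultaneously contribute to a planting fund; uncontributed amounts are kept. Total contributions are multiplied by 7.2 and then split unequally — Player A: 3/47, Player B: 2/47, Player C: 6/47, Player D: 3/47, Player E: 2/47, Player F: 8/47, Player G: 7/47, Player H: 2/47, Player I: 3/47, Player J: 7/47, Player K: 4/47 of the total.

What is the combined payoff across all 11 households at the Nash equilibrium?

236.80 tokens

Player j's private return per contributed unit is 7.2 × (j's share). Contributing is weakly dominant for j when that share is at least 1/7.2 = 0.1389, and contributing 0 is dominant otherwise.
Player F, Player G and Player J are above the threshold, contributing 8 each; the remaining 8 contribute 0. Total contributed: 24.
The planting fund pays out 7.2 × 24 = 172.80 in total (split across the unequal shares, but the aggregate is all that matters for the group sum).
The 8 free-riders keep 8 each, adding 64. Group total = 64 + 172.80 = 236.80.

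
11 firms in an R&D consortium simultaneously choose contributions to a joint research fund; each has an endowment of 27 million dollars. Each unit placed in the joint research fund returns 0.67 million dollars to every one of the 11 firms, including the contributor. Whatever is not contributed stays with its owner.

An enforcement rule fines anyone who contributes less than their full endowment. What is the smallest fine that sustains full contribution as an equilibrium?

Given the others contribute fully, the best deviation is to contribute 0 (any partial contribution still incurs the fine and gives up units whose private return 0.67 is below 1).
Deviating from 27 to 0 saves 27 million dollars but forfeits the deviator's share of the drop in the joint research fund: 0.67 × 27 = 18.09.
So the deviation gain is 27 − 18.09 = 8.91, and the fine must be at least 8.91 million dollars to wipe it out.

8.91 million dollars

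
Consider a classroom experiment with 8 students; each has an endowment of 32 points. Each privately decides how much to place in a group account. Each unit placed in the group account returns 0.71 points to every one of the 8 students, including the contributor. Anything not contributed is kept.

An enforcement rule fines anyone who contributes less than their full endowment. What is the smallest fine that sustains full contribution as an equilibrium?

9.28 points

Given the others contribute fully, the best deviation is to contribute 0 (any partial contribution still incurs the fine and gives up units whose private return 0.71 is below 1).
Deviating from 32 to 0 saves 32 points but forfeits the deviator's share of the drop in the group account: 0.71 × 32 = 22.72.
So the deviation gain is 32 − 22.72 = 9.28, and the fine must be at least 9.28 points to wipe it out.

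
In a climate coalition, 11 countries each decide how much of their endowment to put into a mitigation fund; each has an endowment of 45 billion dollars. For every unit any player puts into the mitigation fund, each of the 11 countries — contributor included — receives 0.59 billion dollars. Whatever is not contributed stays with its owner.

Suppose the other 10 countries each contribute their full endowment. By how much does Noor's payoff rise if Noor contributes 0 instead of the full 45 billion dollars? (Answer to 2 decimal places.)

18.45 billion dollars

Switching from a contribution of 45 to 0 lets Noor keep an extra 45 billion dollars, but lowers the mitigation fund by 45, which costs Noor their own share of that drop: 0.59 × 45 = 26.55.
Net gain = 45 − 26.55 = 18.45. The private return per contributed unit (0.59) is below 1, so free-riding is indeed the best response regardless of what the others do.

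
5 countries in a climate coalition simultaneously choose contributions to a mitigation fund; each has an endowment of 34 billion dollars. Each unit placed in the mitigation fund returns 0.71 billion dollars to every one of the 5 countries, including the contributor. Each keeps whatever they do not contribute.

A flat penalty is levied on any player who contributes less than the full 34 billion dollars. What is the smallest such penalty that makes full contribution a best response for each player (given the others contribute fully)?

9.86 billion dollars

Given the others contribute fully, the best deviation is to contribute 0 (any partial contribution still incurs the fine and gives up units whose private return 0.71 is below 1).
Deviating from 34 to 0 saves 34 billion dollars but forfeits the deviator's share of the drop in the mitigation fund: 0.71 × 34 = 24.14.
So the deviation gain is 34 − 24.14 = 9.86, and the fine must be at least 9.86 billion dollars to wipe it out.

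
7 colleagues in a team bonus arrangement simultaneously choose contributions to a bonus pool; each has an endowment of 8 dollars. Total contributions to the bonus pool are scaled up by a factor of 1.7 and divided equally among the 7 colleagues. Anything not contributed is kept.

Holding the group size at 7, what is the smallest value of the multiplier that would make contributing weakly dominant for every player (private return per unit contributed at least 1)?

A contributed unit returns (multiplier)/7 to its contributor.
This reaches 1 exactly when the multiplier is 7.

7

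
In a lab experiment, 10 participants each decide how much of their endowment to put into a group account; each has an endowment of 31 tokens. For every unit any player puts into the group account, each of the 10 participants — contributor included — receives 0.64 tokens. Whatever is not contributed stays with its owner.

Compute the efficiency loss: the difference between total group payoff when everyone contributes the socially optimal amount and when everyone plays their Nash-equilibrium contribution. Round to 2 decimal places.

1674.00 tokens

The private return per contributed unit is 0.64 < 1, so contributing 0 is dominant for every player. At the Nash equilibrium everyone keeps their 31, and the group total is 10 × 31 = 310.
Each contributed unit returns 6.400 to the group as a whole (0.64 to each of 10 players), which exceeds 1, so the social optimum is full contribution: group total = 6.400 × 310 = 1984.00.
Efficiency loss = 1984.00 − 310 = 1674.00.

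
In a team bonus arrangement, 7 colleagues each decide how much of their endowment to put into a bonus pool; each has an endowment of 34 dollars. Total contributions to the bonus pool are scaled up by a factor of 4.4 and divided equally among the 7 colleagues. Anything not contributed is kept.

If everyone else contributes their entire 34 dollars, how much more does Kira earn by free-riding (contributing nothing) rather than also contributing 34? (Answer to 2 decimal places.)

12.63 dollars

Switching from a contribution of 34 to 0 lets Kira keep an extra 34 dollars, but lowers the bonus pool by 34, which costs Kira their own share of that drop: 4.4/7 × 34 = 21.37.
Net gain = 34 − 21.37 = 12.63. The private return per contributed unit (0.6286) is below 1, so free-riding is indeed the best response regardless of what the others do.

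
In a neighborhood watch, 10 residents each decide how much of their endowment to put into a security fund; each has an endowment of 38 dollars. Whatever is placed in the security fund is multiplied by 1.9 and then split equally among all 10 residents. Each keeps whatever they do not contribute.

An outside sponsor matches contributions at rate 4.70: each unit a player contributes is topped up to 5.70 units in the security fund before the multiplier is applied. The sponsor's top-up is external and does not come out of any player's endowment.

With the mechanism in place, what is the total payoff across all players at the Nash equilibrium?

4115.40 dollars

The effective private return per unit is now 1.9 × 5.70 / 10 = 1.0830 > 1, so every player's dominant strategy flips to full contribution.
So the Nash equilibrium is full contribution by all 10; the group earns 1.9 × 5.70 × 380 = 4115.40.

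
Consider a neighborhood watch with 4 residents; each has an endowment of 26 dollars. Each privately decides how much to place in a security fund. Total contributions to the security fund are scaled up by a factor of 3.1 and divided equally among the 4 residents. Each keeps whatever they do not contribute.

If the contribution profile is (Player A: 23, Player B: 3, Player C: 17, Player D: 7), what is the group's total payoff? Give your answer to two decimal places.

209.00 dollars

Total contributed: 23 + 3 + 17 + 7 = 50; total kept: 4 × 26 − 50 = 54.
The security fund pays out 3.1 × 50 = 155.00 in aggregate.
Group total = 54 + 155.00 = 209.00.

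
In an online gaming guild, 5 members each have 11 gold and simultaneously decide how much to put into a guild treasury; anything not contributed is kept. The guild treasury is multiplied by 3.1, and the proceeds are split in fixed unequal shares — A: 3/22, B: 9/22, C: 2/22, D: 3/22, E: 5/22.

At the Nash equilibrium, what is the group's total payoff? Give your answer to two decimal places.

Each unit j contributes comes back to j as 3.1 × (j's share), so j prefers to contribute only if that share exceeds 1/3.1 = 0.3226; otherwise keeping the unit dominates.
B alone (share 9/22) is above the threshold, contributing 11; the remaining 4 contribute 0. Total contributed: 11.
The guild treasury pays out 3.1 × 11 = 34.10 in total (split across the unequal shares, but the aggregate is all that matters for the group sum).
The 4 free-riders keep 11 each, adding 44. Group total = 44 + 34.10 = 78.10.

78.10 gold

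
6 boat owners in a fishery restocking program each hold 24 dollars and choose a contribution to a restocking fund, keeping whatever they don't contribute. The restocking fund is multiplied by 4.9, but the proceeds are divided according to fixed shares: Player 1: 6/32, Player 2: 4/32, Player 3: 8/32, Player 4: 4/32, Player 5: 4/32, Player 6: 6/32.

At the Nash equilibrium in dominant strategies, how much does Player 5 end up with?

38.70 dollars

A player with share s gets back 4.9·s per unit contributed, so full contribution is dominant for anyone with s > 1/4.9 = 0.2041 and zero contribution is dominant for anyone below.
The only share above 0.2041 is Player 3's 8/32, contributing 24; the remaining 5 contribute 0. Total contributed: 24.
Player 5 keeps 24 and receives 4.9 × 24 × 4/32 = 14.70 from the restocking fund, for a payoff of 38.70.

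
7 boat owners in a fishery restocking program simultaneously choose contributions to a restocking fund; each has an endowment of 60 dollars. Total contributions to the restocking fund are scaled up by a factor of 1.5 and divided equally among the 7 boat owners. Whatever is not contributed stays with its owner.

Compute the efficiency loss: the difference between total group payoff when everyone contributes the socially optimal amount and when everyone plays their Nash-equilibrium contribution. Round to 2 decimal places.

210.00 dollars

Each contributed unit returns 1.5/7 = 0.2143 to its contributor — below 1 — so contributing 0 is dominant for every player. At the Nash equilibrium everyone keeps their 60, and the group total is 7 × 60 = 420.
Each contributed unit returns 1.500 to the group as a whole (0.2143 to each of 7 players), which exceeds 1, so the social optimum is full contribution: group total = 1.500 × 420 = 630.00.
Efficiency loss = 630.00 − 420 = 210.00.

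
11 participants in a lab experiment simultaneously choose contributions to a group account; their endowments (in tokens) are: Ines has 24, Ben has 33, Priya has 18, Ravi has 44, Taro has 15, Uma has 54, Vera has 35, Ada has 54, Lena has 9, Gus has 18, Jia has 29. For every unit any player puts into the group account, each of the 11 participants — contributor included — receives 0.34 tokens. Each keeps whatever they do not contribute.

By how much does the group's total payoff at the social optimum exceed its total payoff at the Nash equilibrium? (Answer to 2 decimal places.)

The private return per contributed unit is 0.34 < 1 for everyone, so the Nash equilibrium is zero contribution and the group total is Σ E_j = 24 + 33 + 18 + 44 + 15 + 54 + 35 + 54 + 9 + 18 + 29 = 333.
Each contributed unit returns 3.740 to the group, so the social optimum is full contribution by everyone: group total = 3.740 × 333 = 1245.42.
Efficiency loss = (3.740 − 1) × 333 = 912.42.

912.42 tokens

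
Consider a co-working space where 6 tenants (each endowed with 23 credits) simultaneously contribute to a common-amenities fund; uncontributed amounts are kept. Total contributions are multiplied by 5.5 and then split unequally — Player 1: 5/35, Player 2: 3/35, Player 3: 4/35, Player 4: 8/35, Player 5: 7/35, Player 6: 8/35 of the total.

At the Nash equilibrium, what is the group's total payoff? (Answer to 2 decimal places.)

448.50 credits

Player j's private return per contributed unit is 5.5 × (j's share). Contributing is weakly dominant for j when that share is at least 1/5.5 = 0.1818, and contributing 0 is dominant otherwise.
Player 4, Player 5 and Player 6 clear that bar, contributing 23 each; the remaining 3 contribute 0. Total contributed: 69.
The common-amenities fund pays out 5.5 × 69 = 379.50 in total (split across the unequal shares, but the aggregate is all that matters for the group sum).
The 3 free-riders keep 23 each, adding 69. Group total = 69 + 379.50 = 448.50.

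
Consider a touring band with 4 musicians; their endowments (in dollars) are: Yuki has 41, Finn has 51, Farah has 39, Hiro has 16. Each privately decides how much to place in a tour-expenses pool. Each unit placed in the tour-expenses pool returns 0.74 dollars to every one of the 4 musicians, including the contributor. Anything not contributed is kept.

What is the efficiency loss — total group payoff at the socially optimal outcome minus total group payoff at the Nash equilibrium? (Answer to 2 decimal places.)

The private return per contributed unit is 0.74 < 1 for everyone, so the Nash equilibrium is zero contribution and the group total is Σ E_j = 41 + 51 + 39 + 16 = 147.
Each contributed unit returns 2.960 to the group, so the social optimum is full contribution by everyone: group total = 2.960 × 147 = 435.12.
Efficiency loss = (2.960 − 1) × 147 = 288.12.

288.12 dollars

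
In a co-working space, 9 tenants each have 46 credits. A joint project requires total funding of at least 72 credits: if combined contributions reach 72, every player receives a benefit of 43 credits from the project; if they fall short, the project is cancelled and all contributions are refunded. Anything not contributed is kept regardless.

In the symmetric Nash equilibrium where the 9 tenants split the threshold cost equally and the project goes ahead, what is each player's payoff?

81 credits

Equal share of the threshold: 72/9 = 8.
At this profile no one gains by cutting their contribution: any cut drops the total below 72, the project is cancelled, contributions are refunded, and the deviator ends with 46, which is less than 46 − 8 + 43 = 81. Contributing more than 8 just wastes the excess. So contributing exactly 8 is a best response.
Each player's payoff: 46 − 8 + 43 = 81.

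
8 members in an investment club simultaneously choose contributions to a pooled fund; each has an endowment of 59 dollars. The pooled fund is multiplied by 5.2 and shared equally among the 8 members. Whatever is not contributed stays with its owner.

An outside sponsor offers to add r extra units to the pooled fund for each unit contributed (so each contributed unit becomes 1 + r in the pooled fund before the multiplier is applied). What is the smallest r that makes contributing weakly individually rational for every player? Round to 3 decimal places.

0.538

With matching at rate r, one contributed unit becomes (1 + r) in the pooled fund and returns 5.2 × (1 + r) / 8 to the contributor.
Setting this equal to 1: 1 + r = 8/5.2 = 1.5385.
So the minimum matching rate is r = 1.5385 − 1 = 0.538.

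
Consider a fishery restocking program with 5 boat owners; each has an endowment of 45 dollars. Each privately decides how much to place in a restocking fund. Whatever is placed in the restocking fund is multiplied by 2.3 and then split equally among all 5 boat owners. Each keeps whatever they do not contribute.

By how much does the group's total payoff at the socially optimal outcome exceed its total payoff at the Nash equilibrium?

Each contributed unit returns 2.3/5 = 0.4600 to its contributor — below 1 — so contributing 0 is dominant for every player. At the Nash equilibrium everyone keeps their 45, and the group total is 5 × 45 = 225.
Each contributed unit returns 2.300 to the group as a whole (0.4600 to each of 5 players), which exceeds 1, so the social optimum is full contribution: group total = 2.300 × 225 = 517.50.
Efficiency loss = 517.50 − 225 = 292.50.

292.50 dollars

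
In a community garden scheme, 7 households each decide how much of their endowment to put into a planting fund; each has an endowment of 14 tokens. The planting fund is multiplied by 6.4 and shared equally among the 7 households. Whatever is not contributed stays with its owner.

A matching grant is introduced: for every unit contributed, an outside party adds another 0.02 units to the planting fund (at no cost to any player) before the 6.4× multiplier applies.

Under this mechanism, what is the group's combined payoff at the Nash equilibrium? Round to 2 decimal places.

Even with the mechanism, each unit contributed returns only 6.4 × 1.02 / 7 = 0.9326 per unit of net cost, so contributing nothing is still dominant.
At the Nash equilibrium no one contributes; group total payoff = 7 × 14 = 98.

98.00 tokens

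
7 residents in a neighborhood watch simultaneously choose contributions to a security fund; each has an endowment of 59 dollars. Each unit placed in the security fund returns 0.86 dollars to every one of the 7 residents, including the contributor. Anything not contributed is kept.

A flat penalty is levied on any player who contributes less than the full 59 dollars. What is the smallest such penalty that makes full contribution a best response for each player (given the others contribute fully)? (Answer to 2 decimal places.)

Given the others contribute fully, the best deviation is to contribute 0 (any partial contribution still incurs the fine and gives up units whose private return 0.86 is below 1).
Deviating from 59 to 0 saves 59 dollars but forfeits the deviator's share of the drop in the security fund: 0.86 × 59 = 50.74.
So the deviation gain is 59 − 50.74 = 8.26, and the fine must be at least 8.26 dollars to wipe it out.

8.26 dollars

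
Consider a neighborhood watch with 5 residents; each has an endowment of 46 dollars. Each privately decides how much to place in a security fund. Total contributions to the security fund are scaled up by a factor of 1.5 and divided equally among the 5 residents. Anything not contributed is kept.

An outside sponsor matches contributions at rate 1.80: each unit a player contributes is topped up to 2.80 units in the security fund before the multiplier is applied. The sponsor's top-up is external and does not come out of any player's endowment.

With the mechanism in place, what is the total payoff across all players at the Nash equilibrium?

The effective private return is 1.5 × 2.80 / 5 = 0.8400, which is still under 1, so the mechanism doesn't change anyone's dominant strategy: zero contribution.
Everyone keeps their endowment and the group total is 5 × 46 = 230.

230.00 dollars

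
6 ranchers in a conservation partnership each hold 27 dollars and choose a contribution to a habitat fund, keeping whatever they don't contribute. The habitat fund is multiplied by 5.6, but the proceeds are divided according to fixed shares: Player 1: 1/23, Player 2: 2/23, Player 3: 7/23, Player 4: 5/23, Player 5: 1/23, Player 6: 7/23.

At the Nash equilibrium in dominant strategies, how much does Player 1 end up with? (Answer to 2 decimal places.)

Player j's private return per contributed unit is 5.6 × (j's share). Contributing is weakly dominant for j when that share is at least 1/5.6 = 0.1786, and contributing 0 is dominant otherwise.
Player 3, Player 4 and Player 6 clear that bar, contributing 27 each; the remaining 3 contribute 0. Total contributed: 81.
Player 1 keeps 27 and receives 5.6 × 81 × 1/23 = 19.72 from the habitat fund, for a payoff of 46.72.

46.72 dollars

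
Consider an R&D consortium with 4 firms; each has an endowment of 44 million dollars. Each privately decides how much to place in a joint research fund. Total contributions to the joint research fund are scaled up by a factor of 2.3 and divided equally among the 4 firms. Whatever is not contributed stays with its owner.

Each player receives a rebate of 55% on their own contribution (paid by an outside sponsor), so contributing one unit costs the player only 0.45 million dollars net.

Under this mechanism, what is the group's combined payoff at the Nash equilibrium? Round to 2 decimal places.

With the mechanism, a contributed unit returns (2.3/4) / 0.45 = 1.2778 per unit of net cost to the contributor — now above 1 — so contributing fully is weakly dominant for every player.
At the Nash equilibrium everyone contributes 44. Group total payoff = 4 × (44 × 0.55 + 2.3 × 44) = 501.60.

501.60 million dollars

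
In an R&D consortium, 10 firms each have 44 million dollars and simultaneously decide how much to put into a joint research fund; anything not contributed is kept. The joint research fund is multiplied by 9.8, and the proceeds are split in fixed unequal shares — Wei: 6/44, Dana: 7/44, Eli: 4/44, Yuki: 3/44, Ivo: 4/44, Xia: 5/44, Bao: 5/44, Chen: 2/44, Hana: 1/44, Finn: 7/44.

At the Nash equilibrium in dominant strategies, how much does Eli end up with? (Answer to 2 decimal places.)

Each unit j contributes comes back to j as 9.8 × (j's share), so j prefers to contribute only if that share exceeds 1/9.8 = 0.1020; otherwise keeping the unit dominates.
Wei, Dana, Xia, Bao and Finn clear that bar, contributing 44 each; the remaining 5 contribute 0. Total contributed: 220.
Eli keeps 44 and receives 9.8 × 220 × 4/44 = 196.00 from the joint research fund, for a payoff of 240.00.

240.00 million dollars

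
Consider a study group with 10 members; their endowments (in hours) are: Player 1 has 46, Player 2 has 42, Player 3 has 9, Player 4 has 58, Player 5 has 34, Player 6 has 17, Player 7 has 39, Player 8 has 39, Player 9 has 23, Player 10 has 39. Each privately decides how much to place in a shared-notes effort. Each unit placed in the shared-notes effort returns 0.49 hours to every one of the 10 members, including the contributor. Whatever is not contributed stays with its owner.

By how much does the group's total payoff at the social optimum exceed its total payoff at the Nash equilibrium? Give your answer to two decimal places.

The private return per contributed unit is 0.49 < 1 for everyone, so the Nash equilibrium is zero contribution and the group total is Σ E_j = 46 + 42 + 9 + 58 + 34 + 17 + 39 + 39 + 23 + 39 = 346.
Each contributed unit returns 4.900 to the group, so the social optimum is full contribution by everyone: group total = 4.900 × 346 = 1695.40.
Efficiency loss = (4.900 − 1) × 346 = 1349.40.

1349.40 hours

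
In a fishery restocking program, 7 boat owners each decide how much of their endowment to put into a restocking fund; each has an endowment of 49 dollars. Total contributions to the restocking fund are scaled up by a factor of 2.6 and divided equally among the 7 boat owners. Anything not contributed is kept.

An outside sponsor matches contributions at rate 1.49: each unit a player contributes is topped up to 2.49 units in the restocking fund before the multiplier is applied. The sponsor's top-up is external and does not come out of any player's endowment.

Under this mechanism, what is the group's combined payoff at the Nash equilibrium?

343.00 dollars

Even with the mechanism, each unit contributed returns only 2.6 × 2.49 / 7 = 0.9249 per unit of net cost, so contributing nothing is still dominant.
At the Nash equilibrium no one contributes; group total payoff = 7 × 49 = 343.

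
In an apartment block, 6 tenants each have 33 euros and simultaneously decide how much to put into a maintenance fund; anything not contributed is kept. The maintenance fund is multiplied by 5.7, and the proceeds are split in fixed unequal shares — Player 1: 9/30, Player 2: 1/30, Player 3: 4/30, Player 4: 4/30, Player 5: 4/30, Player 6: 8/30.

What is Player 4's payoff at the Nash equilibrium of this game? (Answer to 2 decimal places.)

A player with share s gets back 5.7·s per unit contributed, so full contribution is dominant for anyone with s > 1/5.7 = 0.1754 and zero contribution is dominant for anyone below.
Player 1 and Player 6 clear that bar, contributing 33 each; the remaining 4 contribute 0. Total contributed: 66.
Player 4 keeps 33 and receives 5.7 × 66 × 4/30 = 50.16 from the maintenance fund, for a payoff of 83.16.

83.16 euros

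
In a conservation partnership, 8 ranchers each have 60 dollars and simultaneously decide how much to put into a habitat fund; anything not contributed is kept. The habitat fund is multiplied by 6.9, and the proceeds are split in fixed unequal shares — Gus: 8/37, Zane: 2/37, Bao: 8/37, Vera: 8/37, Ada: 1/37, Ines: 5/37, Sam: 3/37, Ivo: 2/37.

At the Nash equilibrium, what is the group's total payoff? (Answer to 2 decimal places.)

1542.00 dollars

A player with share s gets back 6.9·s per unit contributed, so full contribution is dominant for anyone with s > 1/6.9 = 0.1449 and zero contribution is dominant for anyone below.
Gus, Bao and Vera clear that bar, contributing 60 each; the remaining 5 contribute 0. Total contributed: 180.
The habitat fund pays out 6.9 × 180 = 1242.00 in total (split across the unequal shares, but the aggregate is all that matters for the group sum).
The 5 free-riders keep 60 each, adding 300. Group total = 300 + 1242.00 = 1542.00.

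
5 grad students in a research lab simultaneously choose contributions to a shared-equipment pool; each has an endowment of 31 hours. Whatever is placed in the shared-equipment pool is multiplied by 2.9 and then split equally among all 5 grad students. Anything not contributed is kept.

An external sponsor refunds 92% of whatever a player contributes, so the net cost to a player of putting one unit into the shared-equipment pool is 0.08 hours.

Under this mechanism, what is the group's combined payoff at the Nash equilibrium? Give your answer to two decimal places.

592.10 hours

With the mechanism, a contributed unit returns (2.9/5) / 0.08 = 7.2500 per unit of net cost to the contributor — now above 1 — so contributing fully is weakly dominant for every player.
So the Nash equilibrium is full contribution by all 5; the group earns 5 × (31 × 0.92 + 2.9 × 31) = 592.10.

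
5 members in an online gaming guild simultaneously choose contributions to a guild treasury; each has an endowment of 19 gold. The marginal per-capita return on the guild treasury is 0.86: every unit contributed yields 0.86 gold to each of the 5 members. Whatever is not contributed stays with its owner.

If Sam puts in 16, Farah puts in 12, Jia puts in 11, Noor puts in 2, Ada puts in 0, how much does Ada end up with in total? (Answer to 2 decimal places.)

54.26 gold

Total contributed: 16 + 12 + 11 + 2 + 0 = 41.
Each receives 0.86 × 41 = 35.26 from the guild treasury.
Ada keeps 19 − 0 = 19, so Ada's payoff is 19 + 35.26 = 54.26.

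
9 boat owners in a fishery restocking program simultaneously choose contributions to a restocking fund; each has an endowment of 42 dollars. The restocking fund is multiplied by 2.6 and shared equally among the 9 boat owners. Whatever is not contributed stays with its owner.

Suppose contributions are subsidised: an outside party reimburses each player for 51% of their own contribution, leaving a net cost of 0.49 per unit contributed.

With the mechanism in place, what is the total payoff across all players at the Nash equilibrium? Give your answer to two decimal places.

378.00 dollars

With the mechanism, a contributed unit returns (2.6/9) / 0.49 = 0.5896 per unit of net cost — still below 1 — so contributing 0 remains dominant for every player.
At the Nash equilibrium no one contributes; group total payoff = 9 × 42 = 378.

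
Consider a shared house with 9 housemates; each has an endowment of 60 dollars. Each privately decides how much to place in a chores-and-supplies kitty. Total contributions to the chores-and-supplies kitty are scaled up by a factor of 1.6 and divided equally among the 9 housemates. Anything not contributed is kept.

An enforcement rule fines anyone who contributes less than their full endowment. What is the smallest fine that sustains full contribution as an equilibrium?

Given the others contribute fully, the best deviation is to contribute 0 (any partial contribution still incurs the fine and gives up units whose private return 0.1778 is below 1).
Deviating from 60 to 0 saves 60 dollars but forfeits the deviator's share of the drop in the chores-and-supplies kitty: 1.6/9 × 60 = 10.67.
So the deviation gain is 60 − 10.67 = 49.33, and the fine must be at least 49.33 dollars to wipe it out.

49.33 dollars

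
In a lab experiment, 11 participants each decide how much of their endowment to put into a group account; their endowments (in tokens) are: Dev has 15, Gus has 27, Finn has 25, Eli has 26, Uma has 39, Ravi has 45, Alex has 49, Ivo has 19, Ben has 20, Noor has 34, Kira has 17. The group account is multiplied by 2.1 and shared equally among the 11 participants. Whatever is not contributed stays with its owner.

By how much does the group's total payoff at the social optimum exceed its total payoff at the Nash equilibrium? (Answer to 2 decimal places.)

347.60 tokens

The private return per contributed unit is 2.1/11 = 0.1909 < 1 for every player regardless of endowment, so the Nash equilibrium is zero contribution and the group total is Σ E_j = 15 + 27 + 25 + 26 + 39 + 45 + 49 + 19 + 20 + 34 + 17 = 316.
Each contributed unit returns 2.100 to the group, so the social optimum is full contribution by everyone: group total = 2.100 × 316 = 663.60.
Efficiency loss = (2.100 − 1) × 316 = 347.60.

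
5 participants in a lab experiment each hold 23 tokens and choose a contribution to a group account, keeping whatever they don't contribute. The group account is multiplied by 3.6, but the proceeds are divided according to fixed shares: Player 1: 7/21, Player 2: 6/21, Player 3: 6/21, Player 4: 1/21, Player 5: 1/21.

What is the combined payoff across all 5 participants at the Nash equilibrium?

A player with share s gets back 3.6·s per unit contributed, so full contribution is dominant for anyone with s > 1/3.6 = 0.2778 and zero contribution is dominant for anyone below.
Player 1, Player 2 and Player 3 are above the threshold, contributing 23 each; the remaining 2 contribute 0. Total contributed: 69.
The group account pays out 3.6 × 69 = 248.40 in total (split across the unequal shares, but the aggregate is all that matters for the group sum).
The 2 free-riders keep 23 each, adding 46. Group total = 46 + 248.40 = 294.40.

294.40 tokens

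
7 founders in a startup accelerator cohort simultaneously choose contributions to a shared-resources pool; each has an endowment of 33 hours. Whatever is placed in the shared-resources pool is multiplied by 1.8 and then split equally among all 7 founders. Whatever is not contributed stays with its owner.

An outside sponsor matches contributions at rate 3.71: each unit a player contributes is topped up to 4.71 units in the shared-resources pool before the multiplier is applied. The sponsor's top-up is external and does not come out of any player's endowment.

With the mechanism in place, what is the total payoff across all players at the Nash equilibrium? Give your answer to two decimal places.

1958.42 hours

The effective private return per unit is now 1.8 × 4.71 / 7 = 1.2111 > 1, so every player's dominant strategy flips to full contribution.
At the Nash equilibrium everyone contributes 33. Group total payoff = 1.8 × 4.71 × 231 = 1958.42.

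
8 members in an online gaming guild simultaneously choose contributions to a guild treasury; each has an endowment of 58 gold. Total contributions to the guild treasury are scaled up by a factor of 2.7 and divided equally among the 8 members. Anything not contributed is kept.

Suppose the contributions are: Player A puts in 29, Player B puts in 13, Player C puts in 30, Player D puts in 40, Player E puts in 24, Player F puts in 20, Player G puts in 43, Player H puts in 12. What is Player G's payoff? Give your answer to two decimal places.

86.21 gold

Total contributed: 29 + 13 + 30 + 40 + 24 + 20 + 43 + 12 = 211.
Each receives 2.7 × 211 / 8 = 71.21 from the guild treasury.
Player G keeps 58 − 43 = 15, so Player G's payoff is 15 + 71.21 = 86.21.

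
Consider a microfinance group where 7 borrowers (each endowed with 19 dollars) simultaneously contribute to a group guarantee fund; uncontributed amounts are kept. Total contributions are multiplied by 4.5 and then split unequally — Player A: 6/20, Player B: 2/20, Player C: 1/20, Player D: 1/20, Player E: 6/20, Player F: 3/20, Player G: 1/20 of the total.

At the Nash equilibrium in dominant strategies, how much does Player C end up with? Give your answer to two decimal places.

27.55 dollars

Each unit j contributes comes back to j as 4.5 × (j's share), so j prefers to contribute only if that share exceeds 1/4.5 = 0.2222; otherwise keeping the unit dominates.
Player A and Player E are above the threshold, contributing 19 each; the remaining 5 contribute 0. Total contributed: 38.
Player C keeps 19 and receives 4.5 × 38 × 1/20 = 8.55 from the group guarantee fund, for a payoff of 27.55.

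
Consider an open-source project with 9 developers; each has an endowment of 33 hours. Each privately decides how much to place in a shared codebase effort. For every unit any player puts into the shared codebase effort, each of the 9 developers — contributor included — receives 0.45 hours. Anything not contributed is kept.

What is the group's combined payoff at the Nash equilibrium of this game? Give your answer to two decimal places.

The private return per contributed unit is 0.45 < 1, so contributing 0 is dominant for every player. At the Nash equilibrium everyone keeps their 33, and the group total is 9 × 33 = 297.

297.00 hours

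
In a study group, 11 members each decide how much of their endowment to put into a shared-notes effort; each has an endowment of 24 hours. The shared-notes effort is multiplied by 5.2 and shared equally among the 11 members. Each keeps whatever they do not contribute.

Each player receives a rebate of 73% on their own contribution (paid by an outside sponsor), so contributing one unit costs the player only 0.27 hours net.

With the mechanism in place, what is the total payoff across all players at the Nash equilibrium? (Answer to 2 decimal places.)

Under the mechanism each unit contributed yields (5.2/11) / 0.27 = 1.7508 back to its contributor per unit of net cost, which exceeds 1, making full contribution the dominant choice for everyone.
So the Nash equilibrium is full contribution by all 11; the group earns 11 × (24 × 0.73 + 5.2 × 24) = 1565.52.

1565.52 hours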